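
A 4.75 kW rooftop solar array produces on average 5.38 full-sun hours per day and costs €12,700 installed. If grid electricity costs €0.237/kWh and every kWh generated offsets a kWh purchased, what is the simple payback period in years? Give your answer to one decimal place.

Daily generation = 4.75 kW × 5.38 h = 25.55 kWh
Annual generation = 25.55 × 365 = 9327.6 kWh
Annual savings = 9327.6 × €0.237 = €2,210.64
Payback = €12,700 / €2,210.64 = 5.74 years

5.7 years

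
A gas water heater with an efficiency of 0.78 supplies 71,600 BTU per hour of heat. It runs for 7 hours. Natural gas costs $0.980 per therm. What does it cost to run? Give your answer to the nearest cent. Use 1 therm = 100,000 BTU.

$6.30

Heat delivered = 71,600 BTU/h × 7 h = 501,200 BTU
Gas input = 501,200 / 0.78 = 642,564 BTU
= 642,564 / 100,000 = 6.426 therm
Cost = 6.426 × $0.980/therm = $6.30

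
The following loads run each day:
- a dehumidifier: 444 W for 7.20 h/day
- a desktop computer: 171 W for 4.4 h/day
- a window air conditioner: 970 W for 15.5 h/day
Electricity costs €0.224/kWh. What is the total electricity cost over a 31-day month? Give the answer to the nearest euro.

€132

dehumidifier: 444 W × 7.20 h × 31 d = 99,101 Wh = 99.1 kWh
desktop computer: 171 W × 4.4 h × 31 d = 23,324 Wh = 23.32 kWh
window air conditioner: 970 W × 15.5 h × 31 d = 466,085 Wh = 466.1 kWh
Total energy = 99.1 + 23.32 + 466.1 = 588.5 kWh
Cost = 588.5 kWh × €0.224 = €131.83 ≈ €132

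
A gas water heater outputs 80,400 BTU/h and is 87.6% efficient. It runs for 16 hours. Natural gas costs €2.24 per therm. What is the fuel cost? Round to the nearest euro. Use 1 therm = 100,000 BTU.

€33

Heat delivered = 80,400 BTU/h × 16 h = 1,286,400 BTU
Gas input = 1,286,400 / 0.876 = 1,468,493 BTU
= 1,468,493 / 100,000 = 14.68 therm
Cost = 14.68 × €2.24/therm = €32.89 ≈ €33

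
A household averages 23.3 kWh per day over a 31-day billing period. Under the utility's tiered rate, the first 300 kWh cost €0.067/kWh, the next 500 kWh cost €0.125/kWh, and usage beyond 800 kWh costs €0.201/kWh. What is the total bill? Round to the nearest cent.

Usage = 23.3 kWh/day × 31 days = 722.3 kWh
First 300 kWh × €0.067 = €20.10
Next 422.3 kWh × €0.125 = €52.79
Remaining tier: 0 kWh (not reached)
Total = €72.89

€72.89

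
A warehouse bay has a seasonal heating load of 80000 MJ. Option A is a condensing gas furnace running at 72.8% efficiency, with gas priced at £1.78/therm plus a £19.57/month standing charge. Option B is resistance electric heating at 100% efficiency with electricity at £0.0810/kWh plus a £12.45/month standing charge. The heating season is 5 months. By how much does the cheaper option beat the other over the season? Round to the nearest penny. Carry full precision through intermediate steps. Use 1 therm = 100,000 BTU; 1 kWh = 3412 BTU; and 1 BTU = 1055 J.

Heat load = 80000 MJ = 80,000,000,000 J / 1055 = 75,829,384 BTU
Gas: input = 75,829,384 / 0.728 = 104,161,242 BTU = 1,042 therm → 1,042 × £1.78 = £1,854.07; + 5 × £19.57 standing = £1,951.92
Electric: 75,829,384 BTU / 3412 = 22,220 kWh → × £0.0810 = £1,800.17; + 5 × £12.45 standing = £1,862.42
Difference = |£1,951.92 − £1,862.42| = £89.50

£89.50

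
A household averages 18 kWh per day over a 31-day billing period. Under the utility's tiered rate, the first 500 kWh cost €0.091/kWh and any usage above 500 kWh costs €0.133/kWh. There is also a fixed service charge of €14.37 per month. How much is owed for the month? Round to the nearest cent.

Usage = 18 kWh/day × 31 days = 558 kWh
First 500 kWh × €0.091 = €45.50
Remaining 58 kWh × €0.133 = €7.71
Energy charge = €53.21; + service €14.37 = €67.58

€67.58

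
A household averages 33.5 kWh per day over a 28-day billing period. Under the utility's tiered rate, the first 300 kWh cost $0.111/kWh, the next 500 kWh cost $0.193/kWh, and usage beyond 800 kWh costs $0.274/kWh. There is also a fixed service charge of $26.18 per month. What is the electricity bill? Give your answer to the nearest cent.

$193.79

Usage = 33.5 kWh/day × 28 days = 938 kWh
First 300 kWh × $0.111 = $33.30
Next 500 kWh × $0.193 = $96.50
Remaining 138 kWh × $0.274 = $37.81
Energy charge = $167.61; + service $26.18 = $193.79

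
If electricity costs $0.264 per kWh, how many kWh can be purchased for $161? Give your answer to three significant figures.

610 kWh

$161 / $0.264 per kWh = 609.8 kWh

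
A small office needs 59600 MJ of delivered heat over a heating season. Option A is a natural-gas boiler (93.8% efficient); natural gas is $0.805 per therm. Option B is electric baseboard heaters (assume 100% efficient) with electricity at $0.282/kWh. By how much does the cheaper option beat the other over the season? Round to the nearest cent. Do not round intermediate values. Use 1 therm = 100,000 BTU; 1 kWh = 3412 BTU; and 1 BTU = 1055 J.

Heat load = 59600 MJ = 59,600,000,000 J / 1055 = 56,492,891 BTU
Gas: input = 56,492,891 / 0.938 = 60,226,963 BTU = 602.3 therm → 602.3 × $0.805 = $484.83
Electric: 56,492,891 BTU / 3412 = 16,560 kWh → × $0.282 = $4,669.11
Difference = |$484.83 − $4,669.11| = $4,184.28

$4184.28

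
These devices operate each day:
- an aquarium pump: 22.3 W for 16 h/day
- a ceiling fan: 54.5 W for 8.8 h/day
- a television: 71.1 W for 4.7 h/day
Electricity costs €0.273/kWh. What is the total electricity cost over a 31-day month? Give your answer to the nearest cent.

€9.91

aquarium pump: 22.3 W × 16 h × 31 d = 11,061 Wh = 11.06 kWh
ceiling fan: 54.5 W × 8.8 h × 31 d = 14,868 Wh = 14.87 kWh
television: 71.1 W × 4.7 h × 31 d = 10,359 Wh = 10.36 kWh
Total energy = 11.06 + 14.87 + 10.36 = 36.29 kWh
Cost = 36.29 kWh × €0.273 = €9.91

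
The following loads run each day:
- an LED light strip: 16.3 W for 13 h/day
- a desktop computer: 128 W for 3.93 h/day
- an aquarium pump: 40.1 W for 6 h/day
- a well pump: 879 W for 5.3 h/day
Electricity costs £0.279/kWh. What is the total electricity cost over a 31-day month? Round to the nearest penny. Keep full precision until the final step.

£48.56

LED light strip: 16.3 W × 13 h × 31 d = 6,569 Wh = 6.569 kWh
desktop computer: 128 W × 3.93 h × 31 d = 15,594 Wh = 15.59 kWh
aquarium pump: 40.1 W × 6 h × 31 d = 7,459 Wh = 7.459 kWh
well pump: 879 W × 5.3 h × 31 d = 144,420 Wh = 144.4 kWh
Total energy = 6.569 + 15.59 + 7.459 + 144.4 = 174 kWh
Cost = 174 kWh × £0.279 = £48.56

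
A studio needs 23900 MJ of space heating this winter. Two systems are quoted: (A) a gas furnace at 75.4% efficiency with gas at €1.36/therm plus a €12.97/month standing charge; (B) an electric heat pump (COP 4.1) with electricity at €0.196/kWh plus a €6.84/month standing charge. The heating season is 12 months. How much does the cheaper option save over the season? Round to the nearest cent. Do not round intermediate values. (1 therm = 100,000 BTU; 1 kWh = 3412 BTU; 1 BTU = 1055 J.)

€164.77

Heat load = 23900 MJ = 23,900,000,000 J / 1055 = 22,654,028 BTU
Gas: input = 22,654,028 / 0.754 = 30,045,131 BTU = 300.5 therm → 300.5 × €1.36 = €408.61; + 12 × €12.97 standing = €564.25
Heat pump: 22,654,028 BTU / 3412 = 6,640 kWh heat; / 4.1 = 1,619 kWh in → × €0.196 = €317.40; + 12 × €6.84 standing = €399.48
Difference = |€564.25 − €399.48| = €164.77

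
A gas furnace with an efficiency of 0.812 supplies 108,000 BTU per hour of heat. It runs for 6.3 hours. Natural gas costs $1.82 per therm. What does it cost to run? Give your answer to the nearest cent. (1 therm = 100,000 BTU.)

Heat delivered = 108,000 BTU/h × 6.3 h = 680,400 BTU
Gas input = 680,400 / 0.812 = 837,931 BTU
= 837,931 / 100,000 = 8.379 therm
Cost = 8.379 × $1.82/therm = $15.25

$15.25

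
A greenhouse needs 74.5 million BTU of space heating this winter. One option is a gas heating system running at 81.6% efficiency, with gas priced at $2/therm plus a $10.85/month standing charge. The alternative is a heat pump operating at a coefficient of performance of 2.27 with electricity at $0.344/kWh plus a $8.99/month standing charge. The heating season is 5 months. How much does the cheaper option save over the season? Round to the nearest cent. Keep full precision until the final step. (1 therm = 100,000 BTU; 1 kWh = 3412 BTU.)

Heat load = 74.5 × 10⁶ BTU = 74,500,000 BTU
Gas: input = 74,500,000 / 0.816 = 91,299,020 BTU = 913 therm → 913 × $2 = $1,825.98; + 5 × $10.85 standing = $1,880.23
Heat pump: 74,500,000 BTU / 3412 = 21,830 kWh heat; / 2.27 = 9,619 kWh in → × $0.344 = $3,308.87; + 5 × $8.99 standing = $3,353.82
Difference = |$1,880.23 − $3,353.82| = $1,473.59

$1473.59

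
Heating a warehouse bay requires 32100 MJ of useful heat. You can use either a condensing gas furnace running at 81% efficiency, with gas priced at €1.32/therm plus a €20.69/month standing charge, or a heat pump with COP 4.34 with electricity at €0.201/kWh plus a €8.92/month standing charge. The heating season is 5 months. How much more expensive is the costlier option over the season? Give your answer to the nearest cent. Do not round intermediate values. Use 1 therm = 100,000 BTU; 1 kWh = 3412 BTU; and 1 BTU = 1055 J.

€141.69

Heat load = 32100 MJ = 32,100,000,000 J / 1055 = 30,426,540 BTU
Gas: input = 30,426,540 / 0.81 = 37,563,630 BTU = 375.6 therm → 375.6 × €1.32 = €495.84; + 5 × €20.69 standing = €599.29
Heat pump: 30,426,540 BTU / 3412 = 8,918 kWh heat; / 4.34 = 2,055 kWh in → × €0.201 = €413.00; + 5 × €8.92 standing = €457.60
Difference = |€599.29 − €457.60| = €141.69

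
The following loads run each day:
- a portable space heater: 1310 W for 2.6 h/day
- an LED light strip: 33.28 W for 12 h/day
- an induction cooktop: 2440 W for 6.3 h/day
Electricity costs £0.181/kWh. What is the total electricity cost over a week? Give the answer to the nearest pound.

£24

portable space heater: 1310 W × 2.6 h × 7 d = 23,842 Wh = 23.84 kWh
LED light strip: 33.28 W × 12 h × 7 d = 2,796 Wh = 2.796 kWh
induction cooktop: 2440 W × 6.3 h × 7 d = 107,604 Wh = 107.6 kWh
Total energy = 23.84 + 2.796 + 107.6 = 134.2 kWh
Cost = 134.2 kWh × £0.181 = £24.30 ≈ £24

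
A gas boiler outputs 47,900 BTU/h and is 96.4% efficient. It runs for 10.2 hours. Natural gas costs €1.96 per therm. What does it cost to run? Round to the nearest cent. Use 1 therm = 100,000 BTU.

Heat delivered = 47,900 BTU/h × 10.2 h = 488,580 BTU
Gas input = 488,580 / 0.964 = 506,826 BTU
= 506,826 / 100,000 = 5.068 therm
Cost = 5.068 × €1.96/therm = €9.93

€9.93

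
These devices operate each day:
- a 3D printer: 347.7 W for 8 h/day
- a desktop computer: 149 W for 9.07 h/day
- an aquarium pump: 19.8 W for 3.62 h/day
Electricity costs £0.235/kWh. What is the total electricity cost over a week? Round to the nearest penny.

£6.92

3D printer: 347.7 W × 8 h × 7 d = 19,471 Wh = 19.47 kWh
desktop computer: 149 W × 9.07 h × 7 d = 9,460 Wh = 9.46 kWh
aquarium pump: 19.8 W × 3.62 h × 7 d = 502 Wh = 0.5017 kWh
Total energy = 19.47 + 9.46 + 0.5017 = 29.43 kWh
Cost = 29.43 kWh × £0.235 = £6.92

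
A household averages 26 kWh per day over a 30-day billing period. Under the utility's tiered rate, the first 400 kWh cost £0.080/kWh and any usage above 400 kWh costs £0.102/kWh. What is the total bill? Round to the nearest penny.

£70.76

Usage = 26 kWh/day × 30 days = 780 kWh
First 400 kWh × £0.080 = £32.00
Remaining 380 kWh × £0.102 = £38.76
Total = £70.76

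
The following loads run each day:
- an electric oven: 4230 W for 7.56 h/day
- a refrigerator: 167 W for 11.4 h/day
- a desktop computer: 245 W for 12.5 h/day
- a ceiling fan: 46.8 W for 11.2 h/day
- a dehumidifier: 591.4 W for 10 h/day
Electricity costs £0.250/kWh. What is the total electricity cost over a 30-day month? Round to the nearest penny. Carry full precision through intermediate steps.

electric oven: 4230 W × 7.56 h × 30 d = 959,364 Wh = 959.4 kWh
refrigerator: 167 W × 11.4 h × 30 d = 57,114 Wh = 57.11 kWh
desktop computer: 245 W × 12.5 h × 30 d = 91,875 Wh = 91.88 kWh
ceiling fan: 46.8 W × 11.2 h × 30 d = 15,725 Wh = 15.72 kWh
dehumidifier: 591.4 W × 10 h × 30 d = 177,420 Wh = 177.4 kWh
Total energy = 959.4 + 57.11 + 91.88 + 15.72 + 177.4 = 1,301 kWh
Cost = 1,301 kWh × £0.250 = £325.37

£325.37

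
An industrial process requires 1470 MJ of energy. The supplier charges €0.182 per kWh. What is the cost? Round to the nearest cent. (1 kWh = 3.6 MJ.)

€74.32

1470 MJ × (0.27778 kWh/MJ) = 408.3 kWh
Cost = 408.3 kWh × €0.182/kWh = €74.32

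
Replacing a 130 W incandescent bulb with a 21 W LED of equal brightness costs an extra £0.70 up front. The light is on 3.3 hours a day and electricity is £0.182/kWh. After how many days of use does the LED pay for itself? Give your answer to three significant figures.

10.7 days

Power saved = 130 − 21 = 109 W
Daily energy saved = 109 W × 3.3 h = 359.7 Wh = 0.3597 kWh
Daily savings = 0.3597 × £0.182 = £0.0655
Payback = £0.70 / £0.0655 per day = 10.69 days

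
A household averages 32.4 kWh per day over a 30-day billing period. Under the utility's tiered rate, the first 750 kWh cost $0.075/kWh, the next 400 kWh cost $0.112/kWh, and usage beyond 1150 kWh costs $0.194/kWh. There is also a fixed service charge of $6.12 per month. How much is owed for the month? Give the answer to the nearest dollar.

$87

Usage = 32.4 kWh/day × 30 days = 972 kWh
First 750 kWh × $0.075 = $56.25
Next 222 kWh × $0.112 = $24.86
Remaining tier: 0 kWh (not reached)
Energy charge = $81.11; + service $6.12 = $87.23 ≈ $87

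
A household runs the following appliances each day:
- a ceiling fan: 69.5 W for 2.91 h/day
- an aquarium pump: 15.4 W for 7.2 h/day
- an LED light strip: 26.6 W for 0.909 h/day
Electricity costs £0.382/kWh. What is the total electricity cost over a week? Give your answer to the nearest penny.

ceiling fan: 69.5 W × 2.91 h × 7 d = 1,416 Wh = 1.416 kWh
aquarium pump: 15.4 W × 7.2 h × 7 d = 776 Wh = 0.7762 kWh
LED light strip: 26.6 W × 0.909 h × 7 d = 169 Wh = 0.1693 kWh
Total energy = 1.416 + 0.7762 + 0.1693 = 2.361 kWh
Cost = 2.361 kWh × £0.382 = £0.90

£0.90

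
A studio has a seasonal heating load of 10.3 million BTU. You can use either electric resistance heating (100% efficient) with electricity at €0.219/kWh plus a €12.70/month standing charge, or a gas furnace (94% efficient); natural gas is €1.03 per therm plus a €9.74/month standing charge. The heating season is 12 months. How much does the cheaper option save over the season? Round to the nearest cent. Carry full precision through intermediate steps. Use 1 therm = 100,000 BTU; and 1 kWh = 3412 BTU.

Heat load = 10.3 × 10⁶ BTU = 10,300,000 BTU
Gas: input = 10,300,000 / 0.94 = 10,957,447 BTU = 109.6 therm → 109.6 × €1.03 = €112.86; + 12 × €9.74 standing = €229.74
Electric: 10,300,000 BTU / 3412 = 3,019 kWh → × €0.219 = €661.11; + 12 × €12.70 standing = €813.51
Difference = |€229.74 − €813.51| = €583.77

€583.77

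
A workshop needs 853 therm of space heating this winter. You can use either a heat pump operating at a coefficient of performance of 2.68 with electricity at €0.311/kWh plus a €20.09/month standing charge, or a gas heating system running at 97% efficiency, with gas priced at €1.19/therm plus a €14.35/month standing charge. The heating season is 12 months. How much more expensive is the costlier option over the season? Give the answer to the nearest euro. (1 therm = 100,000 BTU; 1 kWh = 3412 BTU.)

Heat load = 853 therm × 100,000 = 85,300,000 BTU
Gas: input = 85,300,000 / 0.97 = 87,938,144 BTU = 879.4 therm → 879.4 × €1.19 = €1,046.46; + 12 × €14.35 standing = €1,218.66
Heat pump: 85,300,000 BTU / 3412 = 25,000 kWh heat; / 2.68 = 9,328 kWh in → × €0.311 = €2,901.12; + 12 × €20.09 standing = €3,142.20
Difference = |€1,218.66 − €3,142.20| = €1,923.54 ≈ €1924

€1924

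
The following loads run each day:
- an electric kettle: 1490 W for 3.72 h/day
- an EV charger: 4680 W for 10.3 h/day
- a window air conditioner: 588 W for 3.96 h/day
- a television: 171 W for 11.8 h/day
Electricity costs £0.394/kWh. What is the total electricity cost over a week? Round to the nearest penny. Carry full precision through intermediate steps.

£160.22

electric kettle: 1490 W × 3.72 h × 7 d = 38,800 Wh = 38.8 kWh
EV charger: 4680 W × 10.3 h × 7 d = 337,428 Wh = 337.4 kWh
window air conditioner: 588 W × 3.96 h × 7 d = 16,299 Wh = 16.3 kWh
television: 171 W × 11.8 h × 7 d = 14,125 Wh = 14.12 kWh
Total energy = 38.8 + 337.4 + 16.3 + 14.12 = 406.7 kWh
Cost = 406.7 kWh × £0.394 = £160.22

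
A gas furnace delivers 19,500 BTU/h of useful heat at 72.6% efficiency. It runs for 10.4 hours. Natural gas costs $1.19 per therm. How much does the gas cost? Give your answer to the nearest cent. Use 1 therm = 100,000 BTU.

$3.32

Heat delivered = 19,500 BTU/h × 10.4 h = 202,800 BTU
Gas input = 202,800 / 0.726 = 279,339 BTU
= 279,339 / 100,000 = 2.793 therm
Cost = 2.793 × $1.19/therm = $3.32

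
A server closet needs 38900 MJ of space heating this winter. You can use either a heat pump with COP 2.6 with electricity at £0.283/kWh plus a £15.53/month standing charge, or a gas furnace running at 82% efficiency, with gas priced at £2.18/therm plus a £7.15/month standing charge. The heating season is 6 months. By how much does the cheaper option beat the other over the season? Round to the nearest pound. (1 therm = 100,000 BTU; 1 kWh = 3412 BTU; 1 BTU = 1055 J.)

£246

Heat load = 38900 MJ = 38,900,000,000 J / 1055 = 36,872,038 BTU
Gas: input = 36,872,038 / 0.82 = 44,965,900 BTU = 449.7 therm → 449.7 × £2.18 = £980.26; + 6 × £7.15 standing = £1,023.16
Heat pump: 36,872,038 BTU / 3412 = 10,810 kWh heat; / 2.6 = 4,156 kWh in → × £0.283 = £1,176.25; + 6 × £15.53 standing = £1,269.43
Difference = |£1,023.16 − £1,269.43| = £246.28 ≈ £246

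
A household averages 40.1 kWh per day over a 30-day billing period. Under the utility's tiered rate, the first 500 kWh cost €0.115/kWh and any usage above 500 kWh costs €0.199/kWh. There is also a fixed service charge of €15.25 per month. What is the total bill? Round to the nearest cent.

Usage = 40.1 kWh/day × 30 days = 1203 kWh
First 500 kWh × €0.115 = €57.50
Remaining 703 kWh × €0.199 = €139.90
Energy charge = €197.40; + service €15.25 = €212.65

€212.65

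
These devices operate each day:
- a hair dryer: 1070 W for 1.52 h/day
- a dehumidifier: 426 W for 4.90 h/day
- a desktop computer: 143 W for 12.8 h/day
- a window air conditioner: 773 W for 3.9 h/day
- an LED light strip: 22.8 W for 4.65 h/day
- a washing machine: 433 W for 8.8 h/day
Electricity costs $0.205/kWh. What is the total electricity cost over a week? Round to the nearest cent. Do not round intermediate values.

$17.90

hair dryer: 1070 W × 1.52 h × 7 d = 11,385 Wh = 11.38 kWh
dehumidifier: 426 W × 4.90 h × 7 d = 14,612 Wh = 14.61 kWh
desktop computer: 143 W × 12.8 h × 7 d = 12,813 Wh = 12.81 kWh
window air conditioner: 773 W × 3.9 h × 7 d = 21,103 Wh = 21.1 kWh
LED light strip: 22.8 W × 4.65 h × 7 d = 742 Wh = 0.7421 kWh
washing machine: 433 W × 8.8 h × 7 d = 26,673 Wh = 26.67 kWh
Total energy = 11.38 + 14.61 + 12.81 + 21.1 + 0.7421 + 26.67 = 87.33 kWh
Cost = 87.33 kWh × $0.205 = $17.90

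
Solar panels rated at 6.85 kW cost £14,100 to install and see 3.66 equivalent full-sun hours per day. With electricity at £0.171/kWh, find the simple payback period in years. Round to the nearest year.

9 years

Daily generation = 6.85 kW × 3.66 h = 25.07 kWh
Annual generation = 25.07 × 365 = 9150.9 kWh
Annual savings = 9150.9 × £0.171 = £1,564.81
Payback = £14,100 / £1,564.81 = 9.01 years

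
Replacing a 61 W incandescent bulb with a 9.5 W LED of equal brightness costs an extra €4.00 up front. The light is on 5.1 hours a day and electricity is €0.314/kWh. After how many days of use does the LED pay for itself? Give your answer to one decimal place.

Power saved = 61 − 9.5 = 51.5 W
Daily energy saved = 51.5 W × 5.1 h = 262.6 Wh = 0.26265 kWh
Daily savings = 0.26265 × €0.314 = €0.0825
Payback = €4.00 / €0.0825 per day = 48.5 days

48.5 days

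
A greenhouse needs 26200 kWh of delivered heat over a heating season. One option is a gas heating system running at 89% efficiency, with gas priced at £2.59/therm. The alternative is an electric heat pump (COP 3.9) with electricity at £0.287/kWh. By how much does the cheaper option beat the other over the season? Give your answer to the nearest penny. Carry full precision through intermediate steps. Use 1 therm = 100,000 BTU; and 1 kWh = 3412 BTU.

Heat load = 26200 kWh × 3412 = 89,394,400 BTU
Gas: input = 89,394,400 / 0.89 = 100,443,146 BTU = 1,004 therm → 1,004 × £2.59 = £2,601.48
Heat pump: 89,394,400 BTU / 3412 = 26,200 kWh heat; / 3.9 = 6,718 kWh in → × £0.287 = £1,928.05
Difference = |£2,601.48 − £1,928.05| = £673.43

£673.43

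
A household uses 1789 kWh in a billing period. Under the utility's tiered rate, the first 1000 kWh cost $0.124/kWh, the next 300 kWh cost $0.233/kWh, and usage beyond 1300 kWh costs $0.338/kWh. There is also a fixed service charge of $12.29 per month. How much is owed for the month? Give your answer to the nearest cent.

$371.47

First 1000 kWh × $0.124 = $124.00
Next 300 kWh × $0.233 = $69.90
Remaining 489 kWh × $0.338 = $165.28
Energy charge = $359.18; + service $12.29 = $371.47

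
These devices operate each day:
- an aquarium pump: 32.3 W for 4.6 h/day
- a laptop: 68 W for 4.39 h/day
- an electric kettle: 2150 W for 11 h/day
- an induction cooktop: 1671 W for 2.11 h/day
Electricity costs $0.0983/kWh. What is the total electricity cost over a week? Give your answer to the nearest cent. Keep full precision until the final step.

$19.01

aquarium pump: 32.3 W × 4.6 h × 7 d = 1,040 Wh = 1.04 kWh
laptop: 68 W × 4.39 h × 7 d = 2,090 Wh = 2.09 kWh
electric kettle: 2150 W × 11 h × 7 d = 165,550 Wh = 165.6 kWh
induction cooktop: 1671 W × 2.11 h × 7 d = 24,681 Wh = 24.68 kWh
Total energy = 1.04 + 2.09 + 165.6 + 24.68 = 193.4 kWh
Cost = 193.4 kWh × $0.0983 = $19.01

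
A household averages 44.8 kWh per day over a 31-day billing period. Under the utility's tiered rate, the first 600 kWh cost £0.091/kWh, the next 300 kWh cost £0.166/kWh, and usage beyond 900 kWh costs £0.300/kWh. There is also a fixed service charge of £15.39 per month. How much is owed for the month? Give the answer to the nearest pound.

£266

Usage = 44.8 kWh/day × 31 days = 1388.8 kWh
First 600 kWh × £0.091 = £54.60
Next 300 kWh × £0.166 = £49.80
Remaining 488.8 kWh × £0.300 = £146.64
Energy charge = £251.04; + service £15.39 = £266.43 ≈ £266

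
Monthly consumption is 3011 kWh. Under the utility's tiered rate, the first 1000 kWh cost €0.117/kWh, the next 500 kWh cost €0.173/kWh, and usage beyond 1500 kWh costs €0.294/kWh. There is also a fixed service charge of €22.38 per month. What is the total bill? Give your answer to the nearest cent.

First 1000 kWh × €0.117 = €117.00
Next 500 kWh × €0.173 = €86.50
Remaining 1511 kWh × €0.294 = €444.23
Energy charge = €647.73; + service €22.38 = €670.11

€670.11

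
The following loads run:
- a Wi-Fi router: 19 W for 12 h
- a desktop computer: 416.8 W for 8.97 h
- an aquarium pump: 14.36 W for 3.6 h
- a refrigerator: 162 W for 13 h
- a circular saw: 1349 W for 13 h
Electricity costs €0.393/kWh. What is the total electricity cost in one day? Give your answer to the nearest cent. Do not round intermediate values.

Wi-Fi router: 19 W × 12 h = 228 Wh = 0.228 kWh
desktop computer: 416.8 W × 8.97 h = 3,739 Wh = 3.739 kWh
aquarium pump: 14.36 W × 3.6 h = 52 Wh = 0.0517 kWh
refrigerator: 162 W × 13 h = 2,106 Wh = 2.106 kWh
circular saw: 1349 W × 13 h = 17,537 Wh = 17.54 kWh
Total energy = 0.228 + 3.739 + 0.0517 + 2.106 + 17.54 = 23.66 kWh
Cost = 23.66 kWh × €0.393 = €9.30

€9.30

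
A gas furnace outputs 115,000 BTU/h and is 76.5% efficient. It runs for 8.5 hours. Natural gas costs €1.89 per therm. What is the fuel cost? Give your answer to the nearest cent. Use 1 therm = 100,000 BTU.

Heat delivered = 115,000 BTU/h × 8.5 h = 977,500 BTU
Gas input = 977,500 / 0.765 = 1,277,778 BTU
= 1,277,778 / 100,000 = 12.78 therm
Cost = 12.78 × €1.89/therm = €24.15

€24.15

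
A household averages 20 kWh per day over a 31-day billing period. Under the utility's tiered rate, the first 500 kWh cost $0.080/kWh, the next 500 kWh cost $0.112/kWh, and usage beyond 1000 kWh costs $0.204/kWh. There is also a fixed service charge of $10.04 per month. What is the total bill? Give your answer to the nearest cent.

$63.48

Usage = 20 kWh/day × 31 days = 620 kWh
First 500 kWh × $0.080 = $40.00
Next 120 kWh × $0.112 = $13.44
Remaining tier: 0 kWh (not reached)
Energy charge = $53.44; + service $10.04 = $63.48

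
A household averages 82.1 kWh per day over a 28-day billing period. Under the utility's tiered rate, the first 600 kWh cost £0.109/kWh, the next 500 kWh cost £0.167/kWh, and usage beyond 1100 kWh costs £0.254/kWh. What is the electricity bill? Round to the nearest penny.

Usage = 82.1 kWh/day × 28 days = 2298.8 kWh
First 600 kWh × £0.109 = £65.40
Next 500 kWh × £0.167 = £83.50
Remaining 1198.8 kWh × £0.254 = £304.50
Total = £453.40

£453.40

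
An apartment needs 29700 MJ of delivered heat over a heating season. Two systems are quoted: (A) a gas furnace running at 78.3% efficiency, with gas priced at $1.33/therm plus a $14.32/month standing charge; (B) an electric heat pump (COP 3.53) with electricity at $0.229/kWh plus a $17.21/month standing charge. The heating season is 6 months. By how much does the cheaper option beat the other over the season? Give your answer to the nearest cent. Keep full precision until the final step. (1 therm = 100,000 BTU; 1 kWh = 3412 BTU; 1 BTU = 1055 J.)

Heat load = 29700 MJ = 29,700,000,000 J / 1055 = 28,151,659 BTU
Gas: input = 28,151,659 / 0.783 = 35,953,587 BTU = 359.5 therm → 359.5 × $1.33 = $478.18; + 6 × $14.32 standing = $564.10
Heat pump: 28,151,659 BTU / 3412 = 8,251 kWh heat; / 3.53 = 2,337 kWh in → × $0.229 = $535.25; + 6 × $17.21 standing = $638.51
Difference = |$564.10 − $638.51| = $74.41

$74.41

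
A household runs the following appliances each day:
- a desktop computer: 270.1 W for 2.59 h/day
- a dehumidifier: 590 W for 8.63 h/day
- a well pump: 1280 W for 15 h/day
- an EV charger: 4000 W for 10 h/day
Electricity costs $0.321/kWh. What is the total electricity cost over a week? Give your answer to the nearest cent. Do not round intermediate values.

$146.04

desktop computer: 270.1 W × 2.59 h × 7 d = 4,897 Wh = 4.897 kWh
dehumidifier: 590 W × 8.63 h × 7 d = 35,642 Wh = 35.64 kWh
well pump: 1280 W × 15 h × 7 d = 134,400 Wh = 134.4 kWh
EV charger: 4000 W × 10 h × 7 d = 280,000 Wh = 280 kWh
Total energy = 4.897 + 35.64 + 134.4 + 280 = 454.9 kWh
Cost = 454.9 kWh × $0.321 = $146.04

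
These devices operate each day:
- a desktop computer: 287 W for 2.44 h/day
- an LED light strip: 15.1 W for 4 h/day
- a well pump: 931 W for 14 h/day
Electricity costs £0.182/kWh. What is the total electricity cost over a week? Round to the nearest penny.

desktop computer: 287 W × 2.44 h × 7 d = 4,902 Wh = 4.902 kWh
LED light strip: 15.1 W × 4 h × 7 d = 423 Wh = 0.4228 kWh
well pump: 931 W × 14 h × 7 d = 91,238 Wh = 91.24 kWh
Total energy = 4.902 + 0.4228 + 91.24 = 96.56 kWh
Cost = 96.56 kWh × £0.182 = £17.57

£17.57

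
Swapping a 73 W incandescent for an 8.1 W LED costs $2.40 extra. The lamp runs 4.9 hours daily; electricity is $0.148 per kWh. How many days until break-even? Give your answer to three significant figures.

51 days

Power saved = 73 − 8.1 = 64.9 W
Daily energy saved = 64.9 W × 4.9 h = 318 Wh = 0.31801 kWh
Daily savings = 0.31801 × $0.148 = $0.0471
Payback = $2.40 / $0.0471 per day = 50.99 days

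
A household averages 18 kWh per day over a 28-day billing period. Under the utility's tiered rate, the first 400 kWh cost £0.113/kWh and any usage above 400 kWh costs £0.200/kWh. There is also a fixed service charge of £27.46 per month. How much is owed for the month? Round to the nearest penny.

Usage = 18 kWh/day × 28 days = 504 kWh
First 400 kWh × £0.113 = £45.20
Remaining 104 kWh × £0.200 = £20.80
Energy charge = £66.00; + service £27.46 = £93.46

£93.46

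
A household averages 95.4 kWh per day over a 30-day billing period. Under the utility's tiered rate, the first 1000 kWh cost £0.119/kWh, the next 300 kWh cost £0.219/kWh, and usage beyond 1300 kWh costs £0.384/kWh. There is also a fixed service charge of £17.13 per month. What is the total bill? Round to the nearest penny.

£801.64

Usage = 95.4 kWh/day × 30 days = 2862 kWh
First 1000 kWh × £0.119 = £119.00
Next 300 kWh × £0.219 = £65.70
Remaining 1562 kWh × £0.384 = £599.81
Energy charge = £784.51; + service £17.13 = £801.64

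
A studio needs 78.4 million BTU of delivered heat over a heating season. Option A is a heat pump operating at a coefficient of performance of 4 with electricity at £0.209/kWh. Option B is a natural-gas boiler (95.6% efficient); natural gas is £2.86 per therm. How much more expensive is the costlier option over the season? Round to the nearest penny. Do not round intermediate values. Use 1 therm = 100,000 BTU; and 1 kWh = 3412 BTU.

£1144.85

Heat load = 78.4 × 10⁶ BTU = 78,400,000 BTU
Gas: input = 78,400,000 / 0.956 = 82,008,368 BTU = 820.1 therm → 820.1 × £2.86 = £2,345.44
Heat pump: 78,400,000 BTU / 3412 = 22,980 kWh heat; / 4 = 5,744 kWh in → × £0.209 = £1,200.59
Difference = |£2,345.44 − £1,200.59| = £1,144.85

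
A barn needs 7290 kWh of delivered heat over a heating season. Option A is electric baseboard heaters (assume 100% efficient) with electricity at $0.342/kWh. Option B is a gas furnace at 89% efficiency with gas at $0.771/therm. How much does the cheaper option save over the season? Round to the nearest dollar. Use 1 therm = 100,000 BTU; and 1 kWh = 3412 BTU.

Heat load = 7290 kWh × 3412 = 24,873,480 BTU
Gas: input = 24,873,480 / 0.89 = 27,947,730 BTU = 279.5 therm → 279.5 × $0.771 = $215.48
Electric: 24,873,480 BTU / 3412 = 7,290 kWh → × $0.342 = $2,493.18
Difference = |$215.48 − $2,493.18| = $2,277.70 ≈ $2278

$2278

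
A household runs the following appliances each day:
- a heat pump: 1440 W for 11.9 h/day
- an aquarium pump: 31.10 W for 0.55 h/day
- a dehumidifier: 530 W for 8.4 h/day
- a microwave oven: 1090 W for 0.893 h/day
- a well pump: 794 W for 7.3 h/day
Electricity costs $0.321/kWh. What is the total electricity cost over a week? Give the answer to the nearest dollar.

heat pump: 1440 W × 11.9 h × 7 d = 119,952 Wh = 120 kWh
aquarium pump: 31.10 W × 0.55 h × 7 d = 120 Wh = 0.1197 kWh
dehumidifier: 530 W × 8.4 h × 7 d = 31,164 Wh = 31.16 kWh
microwave oven: 1090 W × 0.893 h × 7 d = 6,814 Wh = 6.814 kWh
well pump: 794 W × 7.3 h × 7 d = 40,573 Wh = 40.57 kWh
Total energy = 120 + 0.1197 + 31.16 + 6.814 + 40.57 = 198.6 kWh
Cost = 198.6 kWh × $0.321 = $63.76 ≈ $64

$64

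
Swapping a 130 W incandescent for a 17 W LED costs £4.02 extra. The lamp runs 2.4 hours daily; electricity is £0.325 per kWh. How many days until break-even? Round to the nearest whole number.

Power saved = 130 − 17 = 113 W
Daily energy saved = 113 W × 2.4 h = 271.2 Wh = 0.2712 kWh
Daily savings = 0.2712 × £0.325 = £0.0881
Payback = £4.02 / £0.0881 per day = 45.61 days

46 days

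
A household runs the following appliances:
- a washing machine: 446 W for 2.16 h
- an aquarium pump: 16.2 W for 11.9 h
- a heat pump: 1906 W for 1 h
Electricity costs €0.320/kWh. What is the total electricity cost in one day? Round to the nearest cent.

€0.98

washing machine: 446 W × 2.16 h = 963 Wh = 0.9634 kWh
aquarium pump: 16.2 W × 11.9 h = 193 Wh = 0.1928 kWh
heat pump: 1906 W × 1 h = 1,906 Wh = 1.906 kWh
Total energy = 0.9634 + 0.1928 + 1.906 = 3.062 kWh
Cost = 3.062 kWh × €0.320 = €0.98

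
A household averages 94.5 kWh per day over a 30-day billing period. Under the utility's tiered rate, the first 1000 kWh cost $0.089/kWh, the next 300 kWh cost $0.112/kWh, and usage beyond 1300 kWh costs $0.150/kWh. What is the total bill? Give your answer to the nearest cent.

Usage = 94.5 kWh/day × 30 days = 2835 kWh
First 1000 kWh × $0.089 = $89.00
Next 300 kWh × $0.112 = $33.60
Remaining 1535 kWh × $0.150 = $230.25
Total = $352.85

$352.85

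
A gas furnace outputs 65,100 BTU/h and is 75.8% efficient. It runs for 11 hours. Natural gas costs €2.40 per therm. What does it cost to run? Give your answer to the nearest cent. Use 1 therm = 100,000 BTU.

Heat delivered = 65,100 BTU/h × 11 h = 716,100 BTU
Gas input = 716,100 / 0.758 = 944,723 BTU
= 944,723 / 100,000 = 9.447 therm
Cost = 9.447 × €2.40/therm = €22.67

€22.67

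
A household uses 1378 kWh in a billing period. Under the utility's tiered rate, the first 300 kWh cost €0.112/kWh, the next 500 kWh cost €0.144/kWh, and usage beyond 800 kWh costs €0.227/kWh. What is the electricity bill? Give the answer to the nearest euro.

€237

First 300 kWh × €0.112 = €33.60
Next 500 kWh × €0.144 = €72.00
Remaining 578 kWh × €0.227 = €131.21
Total = €236.81 ≈ €237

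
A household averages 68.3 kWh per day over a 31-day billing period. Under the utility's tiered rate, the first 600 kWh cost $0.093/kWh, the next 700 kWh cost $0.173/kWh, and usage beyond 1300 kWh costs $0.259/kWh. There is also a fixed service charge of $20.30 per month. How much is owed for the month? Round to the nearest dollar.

$409

Usage = 68.3 kWh/day × 31 days = 2117.3 kWh
First 600 kWh × $0.093 = $55.80
Next 700 kWh × $0.173 = $121.10
Remaining 817.3 kWh × $0.259 = $211.68
Energy charge = $388.58; + service $20.30 = $408.88 ≈ $409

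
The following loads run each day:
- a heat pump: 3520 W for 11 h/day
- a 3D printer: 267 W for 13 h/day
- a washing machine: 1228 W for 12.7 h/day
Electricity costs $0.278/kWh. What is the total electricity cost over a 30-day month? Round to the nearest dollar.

$482

heat pump: 3520 W × 11 h × 30 d = 1,161,600 Wh = 1,162 kWh
3D printer: 267 W × 13 h × 30 d = 104,130 Wh = 104.1 kWh
washing machine: 1228 W × 12.7 h × 30 d = 467,868 Wh = 467.9 kWh
Total energy = 1,162 + 104.1 + 467.9 = 1,734 kWh
Cost = 1,734 kWh × $0.278 = $481.94 ≈ $482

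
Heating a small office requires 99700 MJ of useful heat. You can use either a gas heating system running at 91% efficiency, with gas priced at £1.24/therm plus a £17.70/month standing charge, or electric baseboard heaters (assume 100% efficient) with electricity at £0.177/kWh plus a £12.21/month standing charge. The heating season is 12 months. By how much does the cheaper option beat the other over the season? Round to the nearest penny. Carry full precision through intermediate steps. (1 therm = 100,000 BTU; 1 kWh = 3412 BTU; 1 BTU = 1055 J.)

£3548.78

Heat load = 99700 MJ = 99,700,000,000 J / 1055 = 94,502,370 BTU
Gas: input = 94,502,370 / 0.91 = 103,848,758 BTU = 1,038 therm → 1,038 × £1.24 = £1,287.72; + 12 × £17.70 standing = £1,500.12
Electric: 94,502,370 BTU / 3412 = 27,700 kWh → × £0.177 = £4,902.38; + 12 × £12.21 standing = £5,048.90
Difference = |£1,500.12 − £5,048.90| = £3,548.78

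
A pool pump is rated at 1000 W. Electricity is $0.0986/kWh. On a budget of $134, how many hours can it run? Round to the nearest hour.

1359 h

Energy budget = $134 / $0.0986 per kWh = 1,359 kWh = 1,359,026 Wh
Runtime = 1,359,026 Wh / 1000 W = 1,359 h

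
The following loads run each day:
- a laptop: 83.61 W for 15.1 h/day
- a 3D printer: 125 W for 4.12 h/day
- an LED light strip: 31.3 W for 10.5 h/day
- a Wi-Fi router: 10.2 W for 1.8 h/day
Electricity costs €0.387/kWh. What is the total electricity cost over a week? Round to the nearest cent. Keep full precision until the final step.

€5.76

laptop: 83.61 W × 15.1 h × 7 d = 8,838 Wh = 8.838 kWh
3D printer: 125 W × 4.12 h × 7 d = 3,605 Wh = 3.605 kWh
LED light strip: 31.3 W × 10.5 h × 7 d = 2,301 Wh = 2.301 kWh
Wi-Fi router: 10.2 W × 1.8 h × 7 d = 129 Wh = 0.1285 kWh
Total energy = 8.838 + 3.605 + 2.301 + 0.1285 = 14.87 kWh
Cost = 14.87 kWh × €0.387 = €5.76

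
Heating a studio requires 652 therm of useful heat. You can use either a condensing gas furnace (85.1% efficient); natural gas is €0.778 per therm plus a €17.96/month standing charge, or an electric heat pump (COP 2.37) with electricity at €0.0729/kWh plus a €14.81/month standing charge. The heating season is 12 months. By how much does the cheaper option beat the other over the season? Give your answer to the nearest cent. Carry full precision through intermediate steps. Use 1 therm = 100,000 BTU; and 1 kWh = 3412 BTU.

Heat load = 652 therm × 100,000 = 65,200,000 BTU
Gas: input = 65,200,000 / 0.851 = 76,615,746 BTU = 766.2 therm → 766.2 × €0.778 = €596.07; + 12 × €17.96 standing = €811.59
Heat pump: 65,200,000 BTU / 3412 = 19,110 kWh heat; / 2.37 = 8,063 kWh in → × €0.0729 = €587.78; + 12 × €14.81 standing = €765.50
Difference = |€811.59 − €765.50| = €46.09

€46.09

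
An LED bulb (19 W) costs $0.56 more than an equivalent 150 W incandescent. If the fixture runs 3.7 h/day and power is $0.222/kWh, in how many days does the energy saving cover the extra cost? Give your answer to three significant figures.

5.20 days

Power saved = 150 − 19 = 131 W
Daily energy saved = 131 W × 3.7 h = 484.7 Wh = 0.4847 kWh
Daily savings = 0.4847 × $0.222 = $0.1076
Payback = $0.56 / $0.1076 per day = 5.204 days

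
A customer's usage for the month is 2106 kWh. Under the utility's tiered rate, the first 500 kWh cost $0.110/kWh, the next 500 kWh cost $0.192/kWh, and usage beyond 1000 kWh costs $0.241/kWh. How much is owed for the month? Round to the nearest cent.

$417.55

First 500 kWh × $0.110 = $55.00
Next 500 kWh × $0.192 = $96.00
Remaining 1106 kWh × $0.241 = $266.55
Total = $417.55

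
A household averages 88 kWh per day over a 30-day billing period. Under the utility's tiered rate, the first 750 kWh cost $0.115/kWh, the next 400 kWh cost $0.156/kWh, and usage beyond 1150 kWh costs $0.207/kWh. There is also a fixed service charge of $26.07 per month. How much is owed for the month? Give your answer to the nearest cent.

$483.15

Usage = 88 kWh/day × 30 days = 2640 kWh
First 750 kWh × $0.115 = $86.25
Next 400 kWh × $0.156 = $62.40
Remaining 1490 kWh × $0.207 = $308.43
Energy charge = $457.08; + service $26.07 = $483.15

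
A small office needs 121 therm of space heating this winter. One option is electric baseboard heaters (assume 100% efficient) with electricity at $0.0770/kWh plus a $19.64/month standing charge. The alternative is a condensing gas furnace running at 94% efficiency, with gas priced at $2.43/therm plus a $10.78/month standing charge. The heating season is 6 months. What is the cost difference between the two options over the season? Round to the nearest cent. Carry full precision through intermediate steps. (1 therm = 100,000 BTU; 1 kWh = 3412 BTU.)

$13.43

Heat load = 121 therm × 100,000 = 12,100,000 BTU
Gas: input = 12,100,000 / 0.940 = 12,872,340 BTU = 128.7 therm → 128.7 × $2.43 = $312.80; + 6 × $10.78 standing = $377.48
Electric: 12,100,000 BTU / 3412 = 3,546 kWh → × $0.0770 = $273.07; + 6 × $19.64 standing = $390.91
Difference = |$377.48 − $390.91| = $13.43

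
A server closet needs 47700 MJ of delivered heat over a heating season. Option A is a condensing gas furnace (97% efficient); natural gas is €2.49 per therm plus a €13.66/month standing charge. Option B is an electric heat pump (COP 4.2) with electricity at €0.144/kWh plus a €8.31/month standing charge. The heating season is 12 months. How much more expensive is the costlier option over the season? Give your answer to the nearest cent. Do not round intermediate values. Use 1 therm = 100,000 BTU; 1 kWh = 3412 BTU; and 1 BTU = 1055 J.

Heat load = 47700 MJ = 47,700,000,000 J / 1055 = 45,213,270 BTU
Gas: input = 45,213,270 / 0.97 = 46,611,619 BTU = 466.1 therm → 466.1 × €2.49 = €1,160.63; + 12 × €13.66 standing = €1,324.55
Heat pump: 45,213,270 BTU / 3412 = 13,250 kWh heat; / 4.2 = 3,155 kWh in → × €0.144 = €454.33; + 12 × €8.31 standing = €554.05
Difference = |€1,324.55 − €554.05| = €770.50

€770.50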